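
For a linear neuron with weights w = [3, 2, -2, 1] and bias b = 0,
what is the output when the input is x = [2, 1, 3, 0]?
y = 2

y = (3)(2) + (2)(1) + (-2)(3) + (1)(0) + 0 = 2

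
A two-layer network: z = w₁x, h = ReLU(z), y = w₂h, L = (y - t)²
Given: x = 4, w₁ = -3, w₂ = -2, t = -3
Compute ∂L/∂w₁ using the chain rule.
∂L/∂w₁ = 0

Forward pass:
z = w₁x = -3×4 = -12
h = ReLU(-12) = 0
y = w₂h = -2×0 = 0

Backward pass:
∂L/∂y = 2(y - t) = 2(0 - -3) = 6
∂y/∂h = w₂ = -2
∂h/∂z = 0 (ReLU derivative)
∂z/∂w₁ = x = 4

∂L/∂w₁ = 6 × -2 × 0 × 4 = 0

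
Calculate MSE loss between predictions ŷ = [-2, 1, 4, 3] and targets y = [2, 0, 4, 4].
MSE = 4.5

MSE = (1/4)((-2-2)² + (1-0)² + (4-4)² + (3-4)²) = (1/4)(16 + 1 + 0 + 1) = 4.5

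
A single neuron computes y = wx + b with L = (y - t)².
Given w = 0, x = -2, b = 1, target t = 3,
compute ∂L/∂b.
∂L/∂b = -4

y = wx + b = (0)(-2) + 1 = 1
∂L/∂y = 2(y - t) = 2(1 - 3) = -4
∂y/∂b = 1
∂L/∂b = ∂L/∂y · ∂y/∂b = -4 × 1 = -4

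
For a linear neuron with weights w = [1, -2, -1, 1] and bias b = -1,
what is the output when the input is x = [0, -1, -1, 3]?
y = 5

y = (1)(0) + (-2)(-1) + (-1)(-1) + (1)(3) + -1 = 5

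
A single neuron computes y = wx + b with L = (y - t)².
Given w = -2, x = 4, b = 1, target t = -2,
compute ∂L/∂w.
∂L/∂w = -40

y = wx + b = (-2)(4) + 1 = -7
∂L/∂y = 2(y - t) = 2(-7 - -2) = -10
∂y/∂w = x = 4
∂L/∂w = ∂L/∂y · ∂y/∂w = -10 × 4 = -40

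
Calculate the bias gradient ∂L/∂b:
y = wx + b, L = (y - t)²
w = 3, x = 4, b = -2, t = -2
∂L/∂b = 24

y = wx + b = (3)(4) + -2 = 10
∂L/∂y = 2(y - t) = 2(10 - -2) = 24
∂y/∂b = 1
∂L/∂b = ∂L/∂y · ∂y/∂b = 24 × 1 = 24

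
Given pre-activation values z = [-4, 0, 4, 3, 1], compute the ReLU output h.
h = [0, 0, 4, 3, 1]

ReLU applied element-wise: max(0,-4)=0, max(0,0)=0, max(0,4)=4, max(0,3)=3, max(0,1)=1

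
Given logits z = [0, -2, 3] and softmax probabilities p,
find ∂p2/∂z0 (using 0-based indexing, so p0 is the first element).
∂p2/∂z0 = -0.0446

p = softmax(z) = [0.04712, 0.006377, 0.9465]
p2 = 0.9465, p0 = 0.04712

∂p2/∂z0 = -p2 × p0 = -0.9465 × 0.04712 = -0.0446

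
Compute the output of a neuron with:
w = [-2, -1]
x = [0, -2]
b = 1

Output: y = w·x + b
y = 3

y = (-2)(0) + (-1)(-2) + 1 = 3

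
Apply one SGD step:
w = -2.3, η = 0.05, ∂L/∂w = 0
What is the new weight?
w_new = -2.3

w_new = w - η·∂L/∂w = -2.3 - 0.05×(0) = -2.3 - (0) = -2.3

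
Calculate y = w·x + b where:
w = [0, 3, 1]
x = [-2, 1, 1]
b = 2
y = 6

y = (0)(-2) + (3)(1) + (1)(1) + 2 = 6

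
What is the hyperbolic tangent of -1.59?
-0.9201

tanh(-1.59) = (e^(-1.59) - e^(1.59))/(e^(-1.59) + e^(1.59)) = -0.9201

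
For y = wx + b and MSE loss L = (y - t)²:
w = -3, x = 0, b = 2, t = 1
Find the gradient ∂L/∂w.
∂L/∂w = 0

y = wx + b = (-3)(0) + 2 = 2
∂L/∂y = 2(y - t) = 2(2 - 1) = 2
∂y/∂w = x = 0
∂L/∂w = ∂L/∂y · ∂y/∂w = 2 × 0 = 0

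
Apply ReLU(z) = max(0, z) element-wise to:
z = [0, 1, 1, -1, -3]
h = [0, 1, 1, 0, 0]

ReLU applied element-wise: max(0,0)=0, max(0,1)=1, max(0,1)=1, max(0,-1)=0, max(0,-3)=0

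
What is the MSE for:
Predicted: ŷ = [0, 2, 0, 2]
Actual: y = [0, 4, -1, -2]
MSE = 5.25

MSE = (1/4)((0-0)² + (2-4)² + (0--1)² + (2--2)²) = (1/4)(0 + 4 + 1 + 16) = 5.25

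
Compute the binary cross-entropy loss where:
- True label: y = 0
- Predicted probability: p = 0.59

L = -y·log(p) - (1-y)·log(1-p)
L = 0.8916

L = -0·log(0.59) - 1·log(0.41) = -log(0.41) = 0.8916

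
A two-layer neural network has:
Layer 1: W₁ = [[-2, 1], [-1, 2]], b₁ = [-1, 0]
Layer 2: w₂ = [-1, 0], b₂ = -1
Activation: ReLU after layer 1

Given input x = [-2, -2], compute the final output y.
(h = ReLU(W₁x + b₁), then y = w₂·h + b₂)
y = -2

Layer 1 pre-activation: z₁ = [1, -2]
After ReLU: h = [1, 0]
Layer 2 output: y = -1×1 + 0×0 + -1 = -2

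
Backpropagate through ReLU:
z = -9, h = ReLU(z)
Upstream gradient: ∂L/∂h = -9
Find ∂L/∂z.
∂L/∂z = 0

h = ReLU(-9) = 0
Since z < 0: ∂h/∂z = 0
∂L/∂z = ∂L/∂h · ∂h/∂z = -9 × 0 = 0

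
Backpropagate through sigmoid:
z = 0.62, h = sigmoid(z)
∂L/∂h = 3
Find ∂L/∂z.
∂L/∂z = 0.6823

σ(0.62) = 0.6502
σ'(0.62) = σ(0.62)(1 - σ(0.62)) = 0.6502 × 0.3498 = 0.2274
∂L/∂z = ∂L/∂h · σ'(z) = 3 × 0.2274 = 0.6823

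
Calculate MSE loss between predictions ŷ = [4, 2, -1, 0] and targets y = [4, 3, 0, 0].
MSE = 0.5

MSE = (1/4)((4-4)² + (2-3)² + (-1-0)² + (0-0)²) = (1/4)(0 + 1 + 1 + 0) = 0.5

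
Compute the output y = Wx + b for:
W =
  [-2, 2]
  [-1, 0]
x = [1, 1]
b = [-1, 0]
y = [-1, -1]

Wx = [-2×1 + 2×1, -1×1 + 0×1]
   = [0, -1]
y = Wx + b = [0 + -1, -1 + 0] = [-1, -1]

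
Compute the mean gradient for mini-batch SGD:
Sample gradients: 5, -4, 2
Average gradient = 1

Average = (1/3)(5 + -4 + 2) = 3/3 = 1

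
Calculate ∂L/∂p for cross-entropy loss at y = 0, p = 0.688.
∂L/∂p = 3.205

∂L/∂p = -y/p + (1-y)/(1-p) = 0 + 1/0.312 = 3.205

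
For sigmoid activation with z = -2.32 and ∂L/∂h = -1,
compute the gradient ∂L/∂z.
∂L/∂z = -0.08147

σ(-2.32) = 0.08948
σ'(-2.32) = σ(-2.32)(1 - σ(-2.32)) = 0.08948 × 0.9105 = 0.08147
∂L/∂z = ∂L/∂h · σ'(z) = -1 × 0.08147 = -0.08147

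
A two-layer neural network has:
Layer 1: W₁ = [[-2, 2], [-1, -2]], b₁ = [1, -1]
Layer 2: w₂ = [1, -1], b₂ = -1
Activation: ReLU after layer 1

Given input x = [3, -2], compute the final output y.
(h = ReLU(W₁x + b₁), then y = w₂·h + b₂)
y = -1

Layer 1 pre-activation: z₁ = [-9, 0]
After ReLU: h = [0, 0]
Layer 2 output: y = 1×0 + -1×0 + -1 = -1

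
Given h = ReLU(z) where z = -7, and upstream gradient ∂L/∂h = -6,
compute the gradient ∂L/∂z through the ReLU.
∂L/∂z = 0

h = ReLU(-7) = 0
Since z < 0: ∂h/∂z = 0
∂L/∂z = ∂L/∂h · ∂h/∂z = -6 × 0 = 0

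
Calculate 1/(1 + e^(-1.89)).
0.8688

sigmoid(1.89) = 1/(1 + e^(-1.89)) = 1/(1 + 0.1511) = 0.8688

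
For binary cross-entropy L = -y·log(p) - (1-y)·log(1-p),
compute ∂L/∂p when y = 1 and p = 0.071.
∂L/∂p = -14.08

∂L/∂p = -y/p + (1-y)/(1-p) = -1/0.071 + 0 = -14.08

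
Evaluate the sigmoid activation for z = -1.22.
0.2279

sigmoid(-1.22) = 1/(1 + e^(1.22)) = 1/(1 + 3.387) = 0.2279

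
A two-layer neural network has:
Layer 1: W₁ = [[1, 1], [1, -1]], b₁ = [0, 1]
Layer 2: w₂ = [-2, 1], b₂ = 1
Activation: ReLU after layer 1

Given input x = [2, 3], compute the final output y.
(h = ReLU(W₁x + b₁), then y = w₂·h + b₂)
y = -9

Layer 1 pre-activation: z₁ = [5, 0]
After ReLU: h = [5, 0]
Layer 2 output: y = -2×5 + 1×0 + 1 = -9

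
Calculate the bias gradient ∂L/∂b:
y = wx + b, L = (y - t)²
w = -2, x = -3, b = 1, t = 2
∂L/∂b = 10

y = wx + b = (-2)(-3) + 1 = 7
∂L/∂y = 2(y - t) = 2(7 - 2) = 10
∂y/∂b = 1
∂L/∂b = ∂L/∂y · ∂y/∂b = 10 × 1 = 10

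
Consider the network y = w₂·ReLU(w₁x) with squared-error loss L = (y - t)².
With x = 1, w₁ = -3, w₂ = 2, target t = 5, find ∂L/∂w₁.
∂L/∂w₁ = 0

Forward pass:
z = w₁x = -3×1 = -3
h = ReLU(-3) = 0
y = w₂h = 2×0 = 0

Backward pass:
∂L/∂y = 2(y - t) = 2(0 - 5) = -10
∂y/∂h = w₂ = 2
∂h/∂z = 0 (ReLU derivative)
∂z/∂w₁ = x = 1

∂L/∂w₁ = -10 × 2 × 0 × 1 = 0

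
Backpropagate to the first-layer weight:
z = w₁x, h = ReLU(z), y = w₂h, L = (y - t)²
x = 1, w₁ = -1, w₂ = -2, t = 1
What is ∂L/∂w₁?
∂L/∂w₁ = 0

Forward pass:
z = w₁x = -1×1 = -1
h = ReLU(-1) = 0
y = w₂h = -2×0 = 0

Backward pass:
∂L/∂y = 2(y - t) = 2(0 - 1) = -2
∂y/∂h = w₂ = -2
∂h/∂z = 0 (ReLU derivative)
∂z/∂w₁ = x = 1

∂L/∂w₁ = -2 × -2 × 0 × 1 = 0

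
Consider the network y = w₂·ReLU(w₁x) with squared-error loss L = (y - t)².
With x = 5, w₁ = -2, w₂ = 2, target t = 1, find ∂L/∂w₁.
∂L/∂w₁ = 0

Forward pass:
z = w₁x = -2×5 = -10
h = ReLU(-10) = 0
y = w₂h = 2×0 = 0

Backward pass:
∂L/∂y = 2(y - t) = 2(0 - 1) = -2
∂y/∂h = w₂ = 2
∂h/∂z = 0 (ReLU derivative)
∂z/∂w₁ = x = 5

∂L/∂w₁ = -2 × 2 × 0 × 5 = 0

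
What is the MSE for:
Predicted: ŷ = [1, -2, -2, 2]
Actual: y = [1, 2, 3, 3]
MSE = 10.5

MSE = (1/4)((1-1)² + (-2-2)² + (-2-3)² + (2-3)²) = (1/4)(0 + 16 + 25 + 1) = 10.5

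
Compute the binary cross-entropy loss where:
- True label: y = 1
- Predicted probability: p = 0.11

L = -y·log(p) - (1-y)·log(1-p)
L = 2.207

L = -1·log(0.11) - 0·log(0.89) = -log(0.11) = 2.207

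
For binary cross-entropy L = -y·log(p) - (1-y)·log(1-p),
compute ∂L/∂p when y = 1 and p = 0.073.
∂L/∂p = -13.7

∂L/∂p = -y/p + (1-y)/(1-p) = -1/0.073 + 0 = -13.7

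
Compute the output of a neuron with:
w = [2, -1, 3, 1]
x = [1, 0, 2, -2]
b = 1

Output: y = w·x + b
y = 7

y = (2)(1) + (-1)(0) + (3)(2) + (1)(-2) + 1 = 7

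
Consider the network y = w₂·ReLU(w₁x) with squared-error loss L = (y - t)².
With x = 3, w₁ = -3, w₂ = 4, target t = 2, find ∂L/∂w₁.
∂L/∂w₁ = 0

Forward pass:
z = w₁x = -3×3 = -9
h = ReLU(-9) = 0
y = w₂h = 4×0 = 0

Backward pass:
∂L/∂y = 2(y - t) = 2(0 - 2) = -4
∂y/∂h = w₂ = 4
∂h/∂z = 0 (ReLU derivative)
∂z/∂w₁ = x = 3

∂L/∂w₁ = -4 × 4 × 0 × 3 = 0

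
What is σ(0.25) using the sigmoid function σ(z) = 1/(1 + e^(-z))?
0.5622

sigmoid(0.25) = 1/(1 + e^(-0.25)) = 1/(1 + 0.7788) = 0.5622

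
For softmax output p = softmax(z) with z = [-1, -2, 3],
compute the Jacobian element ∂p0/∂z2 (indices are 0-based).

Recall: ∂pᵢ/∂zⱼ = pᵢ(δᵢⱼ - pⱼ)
∂p0/∂z2 = -0.01743

p = softmax(z) = [0.01787, 0.006573, 0.9756]
p0 = 0.01787, p2 = 0.9756

∂p0/∂z2 = -p0 × p2 = -0.01787 × 0.9756 = -0.01743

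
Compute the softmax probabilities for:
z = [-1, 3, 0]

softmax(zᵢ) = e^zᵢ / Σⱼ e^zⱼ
p = [0.0171, 0.9362, 0.0466]

exp(z) = [0.3679, 20.09, 1]
Sum = 21.45
p = [0.0171, 0.9362, 0.0466]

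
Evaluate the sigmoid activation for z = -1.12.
0.246

sigmoid(-1.12) = 1/(1 + e^(1.12)) = 1/(1 + 3.065) = 0.246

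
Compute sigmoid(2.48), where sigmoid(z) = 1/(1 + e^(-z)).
0.9227

sigmoid(2.48) = 1/(1 + e^(-2.48)) = 1/(1 + 0.08374) = 0.9227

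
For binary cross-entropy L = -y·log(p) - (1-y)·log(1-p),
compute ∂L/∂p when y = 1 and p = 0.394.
∂L/∂p = -2.538

∂L/∂p = -y/p + (1-y)/(1-p) = -1/0.394 + 0 = -2.538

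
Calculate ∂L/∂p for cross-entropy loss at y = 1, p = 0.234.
∂L/∂p = -4.274

∂L/∂p = -y/p + (1-y)/(1-p) = -1/0.234 + 0 = -4.274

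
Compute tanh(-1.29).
-0.8591

tanh(-1.29) = (e^(-1.29) - e^(1.29))/(e^(-1.29) + e^(1.29)) = -0.8591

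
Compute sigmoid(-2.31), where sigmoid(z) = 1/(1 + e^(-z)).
0.0903

sigmoid(-2.31) = 1/(1 + e^(2.31)) = 1/(1 + 10.07) = 0.0903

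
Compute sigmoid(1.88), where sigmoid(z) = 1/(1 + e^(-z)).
0.8676

sigmoid(1.88) = 1/(1 + e^(-1.88)) = 1/(1 + 0.1526) = 0.8676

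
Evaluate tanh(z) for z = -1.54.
-0.9121

tanh(-1.54) = (e^(-1.54) - e^(1.54))/(e^(-1.54) + e^(1.54)) = -0.9121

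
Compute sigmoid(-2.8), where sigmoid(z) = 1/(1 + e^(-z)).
0.05732

sigmoid(-2.8) = 1/(1 + e^(2.8)) = 1/(1 + 16.44) = 0.05732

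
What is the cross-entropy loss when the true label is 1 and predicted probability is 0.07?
L = 2.659

L = -1·log(0.07) - 0·log(0.93) = -log(0.07) = 2.659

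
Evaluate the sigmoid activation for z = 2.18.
0.8984

sigmoid(2.18) = 1/(1 + e^(-2.18)) = 1/(1 + 0.113) = 0.8984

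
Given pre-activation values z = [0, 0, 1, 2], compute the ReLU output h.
h = [0, 0, 1, 2]

ReLU applied element-wise: max(0,0)=0, max(0,0)=0, max(0,1)=1, max(0,2)=2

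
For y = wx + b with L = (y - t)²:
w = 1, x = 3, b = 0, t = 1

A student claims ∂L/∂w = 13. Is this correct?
Incorrect

y = (1)(3) + 0 = 3
∂L/∂y = 2(y - t) = 2(3 - 1) = 4
∂y/∂w = x = 3
∂L/∂w = 4 × 3 = 12

Claimed value: 13
Incorrect: The correct gradient is 12.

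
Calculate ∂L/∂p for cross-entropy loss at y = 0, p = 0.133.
∂L/∂p = 1.153

∂L/∂p = -y/p + (1-y)/(1-p) = 0 + 1/0.867 = 1.153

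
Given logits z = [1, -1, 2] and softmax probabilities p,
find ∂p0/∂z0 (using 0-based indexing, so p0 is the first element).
∂p0/∂z0 = 0.1922

p = softmax(z) = [0.2595, 0.03512, 0.7054]
p0 = 0.2595

∂p0/∂z0 = p0(1 - p0) = 0.2595 × (1 - 0.2595) = 0.1922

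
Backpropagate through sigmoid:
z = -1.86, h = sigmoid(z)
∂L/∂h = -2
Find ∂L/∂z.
∂L/∂z = -0.2331

σ(-1.86) = 0.1347
σ'(-1.86) = σ(-1.86)(1 - σ(-1.86)) = 0.1347 × 0.8653 = 0.1166
∂L/∂z = ∂L/∂h · σ'(z) = -2 × 0.1166 = -0.2331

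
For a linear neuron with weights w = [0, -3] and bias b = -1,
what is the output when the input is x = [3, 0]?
y = -1

y = (0)(3) + (-3)(0) + -1 = -1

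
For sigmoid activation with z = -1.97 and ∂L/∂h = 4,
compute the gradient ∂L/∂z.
∂L/∂z = 0.4296

σ(-1.97) = 0.1224
σ'(-1.97) = σ(-1.97)(1 - σ(-1.97)) = 0.1224 × 0.8776 = 0.1074
∂L/∂z = ∂L/∂h · σ'(z) = 4 × 0.1074 = 0.4296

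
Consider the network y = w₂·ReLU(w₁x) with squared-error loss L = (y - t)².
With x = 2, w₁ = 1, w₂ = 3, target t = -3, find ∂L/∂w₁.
∂L/∂w₁ = 108

Forward pass:
z = w₁x = 1×2 = 2
h = ReLU(2) = 2
y = w₂h = 3×2 = 6

Backward pass:
∂L/∂y = 2(y - t) = 2(6 - -3) = 18
∂y/∂h = w₂ = 3
∂h/∂z = 1 (ReLU derivative)
∂z/∂w₁ = x = 2

∂L/∂w₁ = 18 × 3 × 1 × 2 = 108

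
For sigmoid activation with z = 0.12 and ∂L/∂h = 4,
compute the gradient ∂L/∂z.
∂L/∂z = 0.9964

σ(0.12) = 0.53
σ'(0.12) = σ(0.12)(1 - σ(0.12)) = 0.53 × 0.47 = 0.2491
∂L/∂z = ∂L/∂h · σ'(z) = 4 × 0.2491 = 0.9964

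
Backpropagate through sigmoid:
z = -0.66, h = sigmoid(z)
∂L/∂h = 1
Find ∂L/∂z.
∂L/∂z = 0.2246

σ(-0.66) = 0.3407
σ'(-0.66) = σ(-0.66)(1 - σ(-0.66)) = 0.3407 × 0.6593 = 0.2246
∂L/∂z = ∂L/∂h · σ'(z) = 1 × 0.2246 = 0.2246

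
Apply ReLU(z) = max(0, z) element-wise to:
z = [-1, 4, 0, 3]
h = [0, 4, 0, 3]

ReLU applied element-wise: max(0,-1)=0, max(0,4)=4, max(0,0)=0, max(0,3)=3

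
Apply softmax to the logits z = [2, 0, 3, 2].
p = [0.206, 0.0279, 0.5601, 0.206]

exp(z) = [7.389, 1, 20.09, 7.389]
Sum = 35.86
p = [0.206, 0.0279, 0.5601, 0.206]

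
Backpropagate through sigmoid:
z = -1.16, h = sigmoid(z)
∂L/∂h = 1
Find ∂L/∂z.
∂L/∂z = 0.1817

σ(-1.16) = 0.2387
σ'(-1.16) = σ(-1.16)(1 - σ(-1.16)) = 0.2387 × 0.7613 = 0.1817
∂L/∂z = ∂L/∂h · σ'(z) = 1 × 0.1817 = 0.1817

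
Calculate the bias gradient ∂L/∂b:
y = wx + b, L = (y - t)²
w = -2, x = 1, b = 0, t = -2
∂L/∂b = 0

y = wx + b = (-2)(1) + 0 = -2
∂L/∂y = 2(y - t) = 2(-2 - -2) = 0
∂y/∂b = 1
∂L/∂b = ∂L/∂y · ∂y/∂b = 0 × 1 = 0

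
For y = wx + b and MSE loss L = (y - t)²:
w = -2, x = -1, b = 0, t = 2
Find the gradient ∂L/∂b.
∂L/∂b = 0

y = wx + b = (-2)(-1) + 0 = 2
∂L/∂y = 2(y - t) = 2(2 - 2) = 0
∂y/∂b = 1
∂L/∂b = ∂L/∂y · ∂y/∂b = 0 × 1 = 0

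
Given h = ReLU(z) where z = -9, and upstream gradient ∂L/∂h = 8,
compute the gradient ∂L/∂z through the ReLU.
∂L/∂z = 0

h = ReLU(-9) = 0
Since z < 0: ∂h/∂z = 0
∂L/∂z = ∂L/∂h · ∂h/∂z = 8 × 0 = 0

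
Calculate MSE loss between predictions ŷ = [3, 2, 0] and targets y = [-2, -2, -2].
MSE = 15

MSE = (1/3)((3--2)² + (2--2)² + (0--2)²) = (1/3)(25 + 16 + 4) = 15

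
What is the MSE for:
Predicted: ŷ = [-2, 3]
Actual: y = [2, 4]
MSE = 8.5

MSE = (1/2)((-2-2)² + (3-4)²) = (1/2)(16 + 1) = 8.5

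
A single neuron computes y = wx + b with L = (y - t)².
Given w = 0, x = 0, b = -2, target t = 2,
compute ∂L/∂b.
∂L/∂b = -8

y = wx + b = (0)(0) + -2 = -2
∂L/∂y = 2(y - t) = 2(-2 - 2) = -8
∂y/∂b = 1
∂L/∂b = ∂L/∂y · ∂y/∂b = -8 × 1 = -8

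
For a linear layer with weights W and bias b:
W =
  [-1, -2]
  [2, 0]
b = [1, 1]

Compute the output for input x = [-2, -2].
y = [7, -3]

Wx = [-1×-2 + -2×-2, 2×-2 + 0×-2]
   = [6, -4]
y = Wx + b = [6 + 1, -4 + 1] = [7, -3]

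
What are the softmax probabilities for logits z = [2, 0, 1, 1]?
p = [0.5344, 0.0723, 0.1966, 0.1966]

exp(z) = [7.389, 1, 2.718, 2.718]
Sum = 13.83
p = [0.5344, 0.0723, 0.1966, 0.1966]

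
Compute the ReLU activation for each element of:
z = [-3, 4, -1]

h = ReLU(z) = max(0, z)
h = [0, 4, 0]

ReLU applied element-wise: max(0,-3)=0, max(0,4)=4, max(0,-1)=0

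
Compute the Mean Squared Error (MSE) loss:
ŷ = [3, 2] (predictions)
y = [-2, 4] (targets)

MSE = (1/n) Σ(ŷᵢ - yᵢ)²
MSE = 14.5

MSE = (1/2)((3--2)² + (2-4)²) = (1/2)(25 + 4) = 14.5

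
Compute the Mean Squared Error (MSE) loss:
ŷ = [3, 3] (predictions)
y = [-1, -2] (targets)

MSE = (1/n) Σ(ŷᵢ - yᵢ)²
MSE = 20.5

MSE = (1/2)((3--1)² + (3--2)²) = (1/2)(16 + 25) = 20.5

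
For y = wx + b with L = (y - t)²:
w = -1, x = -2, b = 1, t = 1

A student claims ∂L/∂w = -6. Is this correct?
Incorrect

y = (-1)(-2) + 1 = 3
∂L/∂y = 2(y - t) = 2(3 - 1) = 4
∂y/∂w = x = -2
∂L/∂w = 4 × -2 = -8

Claimed value: -6
Incorrect: The correct gradient is -8.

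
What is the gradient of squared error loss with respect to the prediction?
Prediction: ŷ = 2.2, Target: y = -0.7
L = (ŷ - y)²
∂L/∂ŷ = 5.8

∂L/∂ŷ = 2(ŷ - y) = 2(2.2 - -0.7) = 2(2.9) = 5.8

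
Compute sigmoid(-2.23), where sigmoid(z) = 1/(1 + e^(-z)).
0.09709

sigmoid(-2.23) = 1/(1 + e^(2.23)) = 1/(1 + 9.3) = 0.09709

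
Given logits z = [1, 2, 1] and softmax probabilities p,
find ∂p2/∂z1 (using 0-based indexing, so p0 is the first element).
∂p2/∂z1 = -0.1221

p = softmax(z) = [0.2119, 0.5761, 0.2119]
p2 = 0.2119, p1 = 0.5761

∂p2/∂z1 = -p2 × p1 = -0.2119 × 0.5761 = -0.1221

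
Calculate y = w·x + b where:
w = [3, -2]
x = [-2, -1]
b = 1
y = -3

y = (3)(-2) + (-2)(-1) + 1 = -3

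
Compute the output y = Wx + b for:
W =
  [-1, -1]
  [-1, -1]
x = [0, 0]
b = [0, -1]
y = [0, -1]

Wx = [-1×0 + -1×0, -1×0 + -1×0]
   = [0, 0]
y = Wx + b = [0 + 0, 0 + -1] = [0, -1]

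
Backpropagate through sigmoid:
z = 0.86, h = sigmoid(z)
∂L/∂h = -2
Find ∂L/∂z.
∂L/∂z = -0.4179

σ(0.86) = 0.7027
σ'(0.86) = σ(0.86)(1 - σ(0.86)) = 0.7027 × 0.2973 = 0.2089
∂L/∂z = ∂L/∂h · σ'(z) = -2 × 0.2089 = -0.4179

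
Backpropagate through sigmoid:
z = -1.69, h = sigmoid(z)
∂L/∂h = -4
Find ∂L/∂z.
∂L/∂z = -0.526

σ(-1.69) = 0.1558
σ'(-1.69) = σ(-1.69)(1 - σ(-1.69)) = 0.1558 × 0.8442 = 0.1315
∂L/∂z = ∂L/∂h · σ'(z) = -4 × 0.1315 = -0.526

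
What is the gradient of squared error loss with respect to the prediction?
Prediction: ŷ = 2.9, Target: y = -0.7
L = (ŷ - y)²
∂L/∂ŷ = 7.2

∂L/∂ŷ = 2(ŷ - y) = 2(2.9 - -0.7) = 2(3.6) = 7.2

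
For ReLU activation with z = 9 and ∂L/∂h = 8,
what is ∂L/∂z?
∂L/∂z = 8

h = ReLU(9) = 9
Since z > 0: ∂h/∂z = 1
∂L/∂z = ∂L/∂h · ∂h/∂z = 8 × 1 = 8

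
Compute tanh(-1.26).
-0.8511

tanh(-1.26) = (e^(-1.26) - e^(1.26))/(e^(-1.26) + e^(1.26)) = -0.8511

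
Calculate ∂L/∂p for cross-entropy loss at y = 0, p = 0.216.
∂L/∂p = 1.276

∂L/∂p = -y/p + (1-y)/(1-p) = 0 + 1/0.784 = 1.276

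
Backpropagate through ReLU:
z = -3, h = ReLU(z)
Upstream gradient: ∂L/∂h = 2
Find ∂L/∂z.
∂L/∂z = 0

h = ReLU(-3) = 0
Since z < 0: ∂h/∂z = 0
∂L/∂z = ∂L/∂h · ∂h/∂z = 2 × 0 = 0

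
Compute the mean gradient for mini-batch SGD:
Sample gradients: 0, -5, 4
Average gradient = -0.3333

Average = (1/3)(0 + -5 + 4) = -1/3 = -0.3333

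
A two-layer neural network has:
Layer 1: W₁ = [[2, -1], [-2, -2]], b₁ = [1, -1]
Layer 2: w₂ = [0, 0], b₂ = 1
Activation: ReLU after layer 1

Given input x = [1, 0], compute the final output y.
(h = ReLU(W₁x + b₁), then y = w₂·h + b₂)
y = 1

Layer 1 pre-activation: z₁ = [3, -3]
After ReLU: h = [3, 0]
Layer 2 output: y = 0×3 + 0×0 + 1 = 1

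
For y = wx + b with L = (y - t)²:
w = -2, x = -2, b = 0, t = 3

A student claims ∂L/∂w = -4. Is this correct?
Correct

y = (-2)(-2) + 0 = 4
∂L/∂y = 2(y - t) = 2(4 - 3) = 2
∂y/∂w = x = -2
∂L/∂w = 2 × -2 = -4

Claimed value: -4
Correct: The correct gradient is -4.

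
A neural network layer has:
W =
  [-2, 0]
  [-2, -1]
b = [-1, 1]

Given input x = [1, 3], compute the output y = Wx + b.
y = [-3, -4]

Wx = [-2×1 + 0×3, -2×1 + -1×3]
   = [-2, -5]
y = Wx + b = [-2 + -1, -5 + 1] = [-3, -4]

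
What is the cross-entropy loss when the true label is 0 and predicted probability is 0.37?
L = 0.462

L = -0·log(0.37) - 1·log(0.63) = -log(0.63) = 0.462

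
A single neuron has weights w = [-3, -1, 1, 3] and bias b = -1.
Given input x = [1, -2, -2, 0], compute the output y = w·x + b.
y = -4

y = (-3)(1) + (-1)(-2) + (1)(-2) + (3)(0) + -1 = -4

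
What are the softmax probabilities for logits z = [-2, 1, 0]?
p = [0.0351, 0.7054, 0.2595]

exp(z) = [0.1353, 2.718, 1]
Sum = 3.854
p = [0.0351, 0.7054, 0.2595]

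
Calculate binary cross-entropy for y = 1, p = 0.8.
L = 0.2231

L = -1·log(0.8) - 0·log(0.2) = -log(0.8) = 0.2231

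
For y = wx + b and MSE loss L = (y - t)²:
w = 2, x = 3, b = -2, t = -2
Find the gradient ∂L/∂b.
∂L/∂b = 12

y = wx + b = (2)(3) + -2 = 4
∂L/∂y = 2(y - t) = 2(4 - -2) = 12
∂y/∂b = 1
∂L/∂b = ∂L/∂y · ∂y/∂b = 12 × 1 = 12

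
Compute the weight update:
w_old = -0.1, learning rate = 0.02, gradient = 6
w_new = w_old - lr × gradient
w_new = -0.22

w_new = w - η·∂L/∂w = -0.1 - 0.02×(6) = -0.1 - (0.12) = -0.22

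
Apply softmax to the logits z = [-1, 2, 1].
p = [0.0351, 0.7054, 0.2595]

exp(z) = [0.3679, 7.389, 2.718]
Sum = 10.48
p = [0.0351, 0.7054, 0.2595]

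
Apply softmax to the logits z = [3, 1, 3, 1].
p = [0.4404, 0.0596, 0.4404, 0.0596]

exp(z) = [20.09, 2.718, 20.09, 2.718]
Sum = 45.61
p = [0.4404, 0.0596, 0.4404, 0.0596]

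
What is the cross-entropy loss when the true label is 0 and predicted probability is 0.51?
L = 0.7133

L = -0·log(0.51) - 1·log(0.49) = -log(0.49) = 0.7133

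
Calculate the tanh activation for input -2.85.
-0.9933

tanh(-2.85) = (e^(-2.85) - e^(2.85))/(e^(-2.85) + e^(2.85)) = -0.9933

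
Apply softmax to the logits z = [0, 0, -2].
p = [0.4683, 0.4683, 0.0634]

exp(z) = [1, 1, 0.1353]
Sum = 2.135
p = [0.4683, 0.4683, 0.0634]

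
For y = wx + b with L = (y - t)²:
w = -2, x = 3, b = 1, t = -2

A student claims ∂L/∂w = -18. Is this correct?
Correct

y = (-2)(3) + 1 = -5
∂L/∂y = 2(y - t) = 2(-5 - -2) = -6
∂y/∂w = x = 3
∂L/∂w = -6 × 3 = -18

Claimed value: -18
Correct: The correct gradient is -18.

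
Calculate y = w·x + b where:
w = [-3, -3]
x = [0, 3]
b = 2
y = -7

y = (-3)(0) + (-3)(3) + 2 = -7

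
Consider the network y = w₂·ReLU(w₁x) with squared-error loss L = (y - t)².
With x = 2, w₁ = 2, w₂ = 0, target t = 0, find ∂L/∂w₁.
∂L/∂w₁ = 0

Forward pass:
z = w₁x = 2×2 = 4
h = ReLU(4) = 4
y = w₂h = 0×4 = 0

Backward pass:
∂L/∂y = 2(y - t) = 2(0 - 0) = 0
∂y/∂h = w₂ = 0
∂h/∂z = 1 (ReLU derivative)
∂z/∂w₁ = x = 2

∂L/∂w₁ = 0 × 0 × 1 × 2 = 0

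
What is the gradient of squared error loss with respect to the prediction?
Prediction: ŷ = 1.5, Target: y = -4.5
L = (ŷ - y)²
∂L/∂ŷ = 12.0

∂L/∂ŷ = 2(ŷ - y) = 2(1.5 - -4.5) = 2(6.0) = 12.0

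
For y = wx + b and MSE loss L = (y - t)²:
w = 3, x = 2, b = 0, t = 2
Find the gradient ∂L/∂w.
∂L/∂w = 16

y = wx + b = (3)(2) + 0 = 6
∂L/∂y = 2(y - t) = 2(6 - 2) = 8
∂y/∂w = x = 2
∂L/∂w = ∂L/∂y · ∂y/∂w = 8 × 2 = 16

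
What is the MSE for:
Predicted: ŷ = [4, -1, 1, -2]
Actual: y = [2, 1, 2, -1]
MSE = 2.5

MSE = (1/4)((4-2)² + (-1-1)² + (1-2)² + (-2--1)²) = (1/4)(4 + 4 + 1 + 1) = 2.5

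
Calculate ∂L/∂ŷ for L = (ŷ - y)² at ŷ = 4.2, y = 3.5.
∂L/∂ŷ = 1.4

∂L/∂ŷ = 2(ŷ - y) = 2(4.2 - 3.5) = 2(0.7) = 1.4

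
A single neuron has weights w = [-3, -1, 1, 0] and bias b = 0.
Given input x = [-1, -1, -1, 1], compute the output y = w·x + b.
y = 3

y = (-3)(-1) + (-1)(-1) + (1)(-1) + (0)(1) + 0 = 3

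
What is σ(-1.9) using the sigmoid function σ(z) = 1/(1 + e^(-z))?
0.1301

sigmoid(-1.9) = 1/(1 + e^(1.9)) = 1/(1 + 6.686) = 0.1301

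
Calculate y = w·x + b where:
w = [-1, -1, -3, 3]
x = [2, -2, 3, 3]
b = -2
y = -2

y = (-1)(2) + (-1)(-2) + (-3)(3) + (3)(3) + -2 = -2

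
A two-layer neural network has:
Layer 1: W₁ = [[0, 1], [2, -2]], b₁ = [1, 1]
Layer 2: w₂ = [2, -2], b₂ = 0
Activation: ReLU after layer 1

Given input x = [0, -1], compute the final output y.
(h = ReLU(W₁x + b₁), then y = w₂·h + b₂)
y = -6

Layer 1 pre-activation: z₁ = [0, 3]
After ReLU: h = [0, 3]
Layer 2 output: y = 2×0 + -2×3 + 0 = -6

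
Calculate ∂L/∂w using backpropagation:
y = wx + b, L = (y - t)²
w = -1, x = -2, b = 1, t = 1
∂L/∂w = -8

y = wx + b = (-1)(-2) + 1 = 3
∂L/∂y = 2(y - t) = 2(3 - 1) = 4
∂y/∂w = x = -2
∂L/∂w = ∂L/∂y · ∂y/∂w = 4 × -2 = -8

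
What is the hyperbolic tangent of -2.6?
-0.989

tanh(-2.6) = (e^(-2.6) - e^(2.6))/(e^(-2.6) + e^(2.6)) = -0.989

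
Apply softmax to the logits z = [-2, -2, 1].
p = [0.0453, 0.0453, 0.9094]

exp(z) = [0.1353, 0.1353, 2.718]
Sum = 2.989
p = [0.0453, 0.0453, 0.9094]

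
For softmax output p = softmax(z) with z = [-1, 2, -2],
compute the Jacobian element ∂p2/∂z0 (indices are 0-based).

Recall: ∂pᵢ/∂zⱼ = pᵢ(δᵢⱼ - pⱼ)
∂p2/∂z0 = -0.0007993

p = softmax(z) = [0.04661, 0.9362, 0.01715]
p2 = 0.01715, p0 = 0.04661

∂p2/∂z0 = -p2 × p0 = -0.01715 × 0.04661 = -0.0007993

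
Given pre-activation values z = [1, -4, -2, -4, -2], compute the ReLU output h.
h = [1, 0, 0, 0, 0]

ReLU applied element-wise: max(0,1)=1, max(0,-4)=0, max(0,-2)=0, max(0,-4)=0, max(0,-2)=0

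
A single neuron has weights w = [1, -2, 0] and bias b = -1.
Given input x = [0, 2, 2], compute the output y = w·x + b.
y = -5

y = (1)(0) + (-2)(2) + (0)(2) + -1 = -5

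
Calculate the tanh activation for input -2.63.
-0.9897

tanh(-2.63) = (e^(-2.63) - e^(2.63))/(e^(-2.63) + e^(2.63)) = -0.9897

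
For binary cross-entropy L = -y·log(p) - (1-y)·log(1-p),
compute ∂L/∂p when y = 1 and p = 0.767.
∂L/∂p = -1.304

∂L/∂p = -y/p + (1-y)/(1-p) = -1/0.767 + 0 = -1.304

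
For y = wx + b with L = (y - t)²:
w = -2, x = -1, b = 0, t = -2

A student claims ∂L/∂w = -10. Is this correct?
Incorrect

y = (-2)(-1) + 0 = 2
∂L/∂y = 2(y - t) = 2(2 - -2) = 8
∂y/∂w = x = -1
∂L/∂w = 8 × -1 = -8

Claimed value: -10
Incorrect: The correct gradient is -8.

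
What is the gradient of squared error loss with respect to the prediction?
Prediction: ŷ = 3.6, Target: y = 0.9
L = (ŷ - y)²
∂L/∂ŷ = 5.4

∂L/∂ŷ = 2(ŷ - y) = 2(3.6 - 0.9) = 2(2.7) = 5.4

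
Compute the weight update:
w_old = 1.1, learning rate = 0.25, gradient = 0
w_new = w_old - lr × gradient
w_new = 1.1

w_new = w - η·∂L/∂w = 1.1 - 0.25×(0) = 1.1 - (0) = 1.1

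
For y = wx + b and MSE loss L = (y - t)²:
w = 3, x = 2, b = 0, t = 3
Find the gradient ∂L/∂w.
∂L/∂w = 12

y = wx + b = (3)(2) + 0 = 6
∂L/∂y = 2(y - t) = 2(6 - 3) = 6
∂y/∂w = x = 2
∂L/∂w = ∂L/∂y · ∂y/∂w = 6 × 2 = 12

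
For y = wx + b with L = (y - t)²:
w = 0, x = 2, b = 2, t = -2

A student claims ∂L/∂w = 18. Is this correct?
Incorrect

y = (0)(2) + 2 = 2
∂L/∂y = 2(y - t) = 2(2 - -2) = 8
∂y/∂w = x = 2
∂L/∂w = 8 × 2 = 16

Claimed value: 18
Incorrect: The correct gradient is 16.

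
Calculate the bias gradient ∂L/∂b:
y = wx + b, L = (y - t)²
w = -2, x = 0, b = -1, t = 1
∂L/∂b = -4

y = wx + b = (-2)(0) + -1 = -1
∂L/∂y = 2(y - t) = 2(-1 - 1) = -4
∂y/∂b = 1
∂L/∂b = ∂L/∂y · ∂y/∂b = -4 × 1 = -4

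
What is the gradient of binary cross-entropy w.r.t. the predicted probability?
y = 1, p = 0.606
∂L/∂p = -1.65

∂L/∂p = -y/p + (1-y)/(1-p) = -1/0.606 + 0 = -1.65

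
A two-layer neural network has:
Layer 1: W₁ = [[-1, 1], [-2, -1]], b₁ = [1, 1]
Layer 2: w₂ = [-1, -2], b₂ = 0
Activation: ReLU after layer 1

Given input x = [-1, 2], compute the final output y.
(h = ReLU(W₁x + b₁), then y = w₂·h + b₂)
y = -6

Layer 1 pre-activation: z₁ = [4, 1]
After ReLU: h = [4, 1]
Layer 2 output: y = -1×4 + -2×1 + 0 = -6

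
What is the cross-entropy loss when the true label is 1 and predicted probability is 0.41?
L = 0.8916

L = -1·log(0.41) - 0·log(0.59) = -log(0.41) = 0.8916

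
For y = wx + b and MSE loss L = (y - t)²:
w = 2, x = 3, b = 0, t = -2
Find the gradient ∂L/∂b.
∂L/∂b = 16

y = wx + b = (2)(3) + 0 = 6
∂L/∂y = 2(y - t) = 2(6 - -2) = 16
∂y/∂b = 1
∂L/∂b = ∂L/∂y · ∂y/∂b = 16 × 1 = 16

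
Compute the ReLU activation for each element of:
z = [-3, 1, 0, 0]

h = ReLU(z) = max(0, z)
h = [0, 1, 0, 0]

ReLU applied element-wise: max(0,-3)=0, max(0,1)=1, max(0,0)=0, max(0,0)=0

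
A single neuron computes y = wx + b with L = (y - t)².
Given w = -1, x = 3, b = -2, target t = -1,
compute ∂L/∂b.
∂L/∂b = -8

y = wx + b = (-1)(3) + -2 = -5
∂L/∂y = 2(y - t) = 2(-5 - -1) = -8
∂y/∂b = 1
∂L/∂b = ∂L/∂y · ∂y/∂b = -8 × 1 = -8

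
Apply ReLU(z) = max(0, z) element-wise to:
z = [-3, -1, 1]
h = [0, 0, 1]

ReLU applied element-wise: max(0,-3)=0, max(0,-1)=0, max(0,1)=1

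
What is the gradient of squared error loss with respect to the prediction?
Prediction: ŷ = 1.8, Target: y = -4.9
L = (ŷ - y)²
∂L/∂ŷ = 13.4

∂L/∂ŷ = 2(ŷ - y) = 2(1.8 - -4.9) = 2(6.7) = 13.4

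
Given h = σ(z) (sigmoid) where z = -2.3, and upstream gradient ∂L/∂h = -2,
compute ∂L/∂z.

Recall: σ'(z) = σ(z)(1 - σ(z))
∂L/∂z = -0.1656

σ(-2.3) = 0.09112
σ'(-2.3) = σ(-2.3)(1 - σ(-2.3)) = 0.09112 × 0.9089 = 0.08282
∂L/∂z = ∂L/∂h · σ'(z) = -2 × 0.08282 = -0.1656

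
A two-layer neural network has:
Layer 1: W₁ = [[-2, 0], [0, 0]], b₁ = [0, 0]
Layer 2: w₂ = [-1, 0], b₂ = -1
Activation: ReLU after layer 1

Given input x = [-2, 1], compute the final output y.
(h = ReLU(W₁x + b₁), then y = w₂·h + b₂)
y = -5

Layer 1 pre-activation: z₁ = [4, 0]
After ReLU: h = [4, 0]
Layer 2 output: y = -1×4 + 0×0 + -1 = -5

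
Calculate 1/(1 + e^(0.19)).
0.4526

sigmoid(-0.19) = 1/(1 + e^(0.19)) = 1/(1 + 1.209) = 0.4526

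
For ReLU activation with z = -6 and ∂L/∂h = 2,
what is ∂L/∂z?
∂L/∂z = 0

h = ReLU(-6) = 0
Since z < 0: ∂h/∂z = 0
∂L/∂z = ∂L/∂h · ∂h/∂z = 2 × 0 = 0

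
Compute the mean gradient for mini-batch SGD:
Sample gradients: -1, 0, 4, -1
Average gradient = 0.5

Average = (1/4)(-1 + 0 + 4 + -1) = 2/4 = 0.5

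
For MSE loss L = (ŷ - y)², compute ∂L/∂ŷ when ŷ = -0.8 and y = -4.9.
∂L/∂ŷ = 8.2

∂L/∂ŷ = 2(ŷ - y) = 2(-0.8 - -4.9) = 2(4.1) = 8.2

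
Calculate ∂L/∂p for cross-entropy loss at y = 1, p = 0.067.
∂L/∂p = -14.93

∂L/∂p = -y/p + (1-y)/(1-p) = -1/0.067 + 0 = -14.93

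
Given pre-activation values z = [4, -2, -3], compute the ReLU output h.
h = [4, 0, 0]

ReLU applied element-wise: max(0,4)=4, max(0,-2)=0, max(0,-3)=0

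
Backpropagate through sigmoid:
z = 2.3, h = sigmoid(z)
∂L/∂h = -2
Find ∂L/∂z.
∂L/∂z = -0.1656

σ(2.3) = 0.9089
σ'(2.3) = σ(2.3)(1 - σ(2.3)) = 0.9089 × 0.09112 = 0.08282
∂L/∂z = ∂L/∂h · σ'(z) = -2 × 0.08282 = -0.1656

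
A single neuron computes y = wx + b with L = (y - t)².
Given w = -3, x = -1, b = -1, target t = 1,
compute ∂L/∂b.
∂L/∂b = 2

y = wx + b = (-3)(-1) + -1 = 2
∂L/∂y = 2(y - t) = 2(2 - 1) = 2
∂y/∂b = 1
∂L/∂b = ∂L/∂y · ∂y/∂b = 2 × 1 = 2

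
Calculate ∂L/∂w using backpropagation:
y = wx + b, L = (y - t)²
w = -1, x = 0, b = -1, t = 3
∂L/∂w = 0

y = wx + b = (-1)(0) + -1 = -1
∂L/∂y = 2(y - t) = 2(-1 - 3) = -8
∂y/∂w = x = 0
∂L/∂w = ∂L/∂y · ∂y/∂w = -8 × 0 = 0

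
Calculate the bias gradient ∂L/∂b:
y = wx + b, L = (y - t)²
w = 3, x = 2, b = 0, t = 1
∂L/∂b = 10

y = wx + b = (3)(2) + 0 = 6
∂L/∂y = 2(y - t) = 2(6 - 1) = 10
∂y/∂b = 1
∂L/∂b = ∂L/∂y · ∂y/∂b = 10 × 1 = 10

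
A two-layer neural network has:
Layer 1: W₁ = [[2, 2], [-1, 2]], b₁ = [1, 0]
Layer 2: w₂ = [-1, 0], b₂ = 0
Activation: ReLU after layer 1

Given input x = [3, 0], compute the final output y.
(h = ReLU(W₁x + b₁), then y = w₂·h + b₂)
y = -7

Layer 1 pre-activation: z₁ = [7, -3]
After ReLU: h = [7, 0]
Layer 2 output: y = -1×7 + 0×0 + 0 = -7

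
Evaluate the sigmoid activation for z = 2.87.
0.9463

sigmoid(2.87) = 1/(1 + e^(-2.87)) = 1/(1 + 0.0567) = 0.9463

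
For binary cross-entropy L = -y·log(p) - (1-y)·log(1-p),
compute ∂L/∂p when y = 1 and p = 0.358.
∂L/∂p = -2.793

∂L/∂p = -y/p + (1-y)/(1-p) = -1/0.358 + 0 = -2.793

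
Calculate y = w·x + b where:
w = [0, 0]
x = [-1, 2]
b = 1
y = 1

y = (0)(-1) + (0)(2) + 1 = 1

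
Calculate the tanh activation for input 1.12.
0.8076

tanh(1.12) = (e^(1.12) - e^(-1.12))/(e^(1.12) + e^(-1.12)) = 0.8076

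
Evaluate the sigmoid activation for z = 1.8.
0.8581

sigmoid(1.8) = 1/(1 + e^(-1.8)) = 1/(1 + 0.1653) = 0.8581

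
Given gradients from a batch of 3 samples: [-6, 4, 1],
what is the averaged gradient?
Average gradient = -0.3333

Average = (1/3)(-6 + 4 + 1) = -1/3 = -0.3333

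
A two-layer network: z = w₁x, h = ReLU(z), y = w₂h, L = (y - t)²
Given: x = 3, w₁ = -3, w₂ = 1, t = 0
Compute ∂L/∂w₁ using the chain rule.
∂L/∂w₁ = 0

Forward pass:
z = w₁x = -3×3 = -9
h = ReLU(-9) = 0
y = w₂h = 1×0 = 0

Backward pass:
∂L/∂y = 2(y - t) = 2(0 - 0) = 0
∂y/∂h = w₂ = 1
∂h/∂z = 0 (ReLU derivative)
∂z/∂w₁ = x = 3

∂L/∂w₁ = 0 × 1 × 0 × 3 = 0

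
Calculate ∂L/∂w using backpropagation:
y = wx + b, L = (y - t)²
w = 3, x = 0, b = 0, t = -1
∂L/∂w = 0

y = wx + b = (3)(0) + 0 = 0
∂L/∂y = 2(y - t) = 2(0 - -1) = 2
∂y/∂w = x = 0
∂L/∂w = ∂L/∂y · ∂y/∂w = 2 × 0 = 0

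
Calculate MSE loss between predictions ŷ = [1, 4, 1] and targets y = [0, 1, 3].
MSE = 4.667

MSE = (1/3)((1-0)² + (4-1)² + (1-3)²) = (1/3)(1 + 9 + 4) = 4.667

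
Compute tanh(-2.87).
-0.9936

tanh(-2.87) = (e^(-2.87) - e^(2.87))/(e^(-2.87) + e^(2.87)) = -0.9936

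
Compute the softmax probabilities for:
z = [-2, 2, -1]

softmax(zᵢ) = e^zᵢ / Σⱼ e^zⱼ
p = [0.0171, 0.9362, 0.0466]

exp(z) = [0.1353, 7.389, 0.3679]
Sum = 7.892
p = [0.0171, 0.9362, 0.0466]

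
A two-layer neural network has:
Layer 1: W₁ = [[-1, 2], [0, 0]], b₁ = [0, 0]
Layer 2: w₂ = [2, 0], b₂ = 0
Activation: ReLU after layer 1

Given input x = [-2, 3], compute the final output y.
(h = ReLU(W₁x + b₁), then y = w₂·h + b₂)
y = 16

Layer 1 pre-activation: z₁ = [8, 0]
After ReLU: h = [8, 0]
Layer 2 output: y = 2×8 + 0×0 + 0 = 16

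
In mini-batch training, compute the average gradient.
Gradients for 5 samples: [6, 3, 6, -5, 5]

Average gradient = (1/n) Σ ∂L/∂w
Average gradient = 3

Average = (1/5)(6 + 3 + 6 + -5 + 5) = 15/5 = 3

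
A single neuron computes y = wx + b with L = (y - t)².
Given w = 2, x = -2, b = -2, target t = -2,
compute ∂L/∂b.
∂L/∂b = -8

y = wx + b = (2)(-2) + -2 = -6
∂L/∂y = 2(y - t) = 2(-6 - -2) = -8
∂y/∂b = 1
∂L/∂b = ∂L/∂y · ∂y/∂b = -8 × 1 = -8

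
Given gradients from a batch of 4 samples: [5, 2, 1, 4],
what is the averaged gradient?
Average gradient = 3

Average = (1/4)(5 + 2 + 1 + 4) = 12/4 = 3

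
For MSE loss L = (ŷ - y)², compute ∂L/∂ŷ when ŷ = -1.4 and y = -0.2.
∂L/∂ŷ = -2.4

∂L/∂ŷ = 2(ŷ - y) = 2(-1.4 - -0.2) = 2(-1.2) = -2.4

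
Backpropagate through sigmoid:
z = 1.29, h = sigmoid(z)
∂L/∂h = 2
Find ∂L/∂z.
∂L/∂z = 0.3385

σ(1.29) = 0.7841
σ'(1.29) = σ(1.29)(1 - σ(1.29)) = 0.7841 × 0.2159 = 0.1693
∂L/∂z = ∂L/∂h · σ'(z) = 2 × 0.1693 = 0.3385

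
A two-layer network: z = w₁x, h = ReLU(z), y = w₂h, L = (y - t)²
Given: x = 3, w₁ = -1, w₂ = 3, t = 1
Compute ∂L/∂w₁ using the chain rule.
∂L/∂w₁ = 0

Forward pass:
z = w₁x = -1×3 = -3
h = ReLU(-3) = 0
y = w₂h = 3×0 = 0

Backward pass:
∂L/∂y = 2(y - t) = 2(0 - 1) = -2
∂y/∂h = w₂ = 3
∂h/∂z = 0 (ReLU derivative)
∂z/∂w₁ = x = 3

∂L/∂w₁ = -2 × 3 × 0 × 3 = 0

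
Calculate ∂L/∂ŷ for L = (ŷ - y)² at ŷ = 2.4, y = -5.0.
∂L/∂ŷ = 14.8

∂L/∂ŷ = 2(ŷ - y) = 2(2.4 - -5.0) = 2(7.4) = 14.8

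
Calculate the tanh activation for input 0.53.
0.4854

tanh(0.53) = (e^(0.53) - e^(-0.53))/(e^(0.53) + e^(-0.53)) = 0.4854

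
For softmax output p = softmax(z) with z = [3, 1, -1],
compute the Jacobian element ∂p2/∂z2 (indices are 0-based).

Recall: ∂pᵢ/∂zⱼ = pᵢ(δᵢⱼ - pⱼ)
∂p2/∂z2 = 0.01562

p = softmax(z) = [0.8668, 0.1173, 0.01588]
p2 = 0.01588

∂p2/∂z2 = p2(1 - p2) = 0.01588 × (1 - 0.01588) = 0.01562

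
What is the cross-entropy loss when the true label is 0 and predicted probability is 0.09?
L = 0.09431

L = -0·log(0.09) - 1·log(0.91) = -log(0.91) = 0.09431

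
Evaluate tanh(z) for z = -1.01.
-0.7658

tanh(-1.01) = (e^(-1.01) - e^(1.01))/(e^(-1.01) + e^(1.01)) = -0.7658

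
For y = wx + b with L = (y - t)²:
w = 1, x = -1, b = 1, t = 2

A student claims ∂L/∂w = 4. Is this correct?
Correct

y = (1)(-1) + 1 = 0
∂L/∂y = 2(y - t) = 2(0 - 2) = -4
∂y/∂w = x = -1
∂L/∂w = -4 × -1 = 4

Claimed value: 4
Correct: The correct gradient is 4.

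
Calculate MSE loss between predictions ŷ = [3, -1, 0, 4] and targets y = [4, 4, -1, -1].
MSE = 13

MSE = (1/4)((3-4)² + (-1-4)² + (0--1)² + (4--1)²) = (1/4)(1 + 25 + 1 + 25) = 13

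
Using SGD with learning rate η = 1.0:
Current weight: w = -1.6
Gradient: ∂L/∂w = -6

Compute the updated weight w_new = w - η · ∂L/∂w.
w_new = 4.4

w_new = w - η·∂L/∂w = -1.6 - 1.0×(-6) = -1.6 - (-6) = 4.4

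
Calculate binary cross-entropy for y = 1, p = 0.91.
L = 0.09431

L = -1·log(0.91) - 0·log(0.09) = -log(0.91) = 0.09431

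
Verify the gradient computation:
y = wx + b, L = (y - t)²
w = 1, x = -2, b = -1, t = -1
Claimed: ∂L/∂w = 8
Correct

y = (1)(-2) + -1 = -3
∂L/∂y = 2(y - t) = 2(-3 - -1) = -4
∂y/∂w = x = -2
∂L/∂w = -4 × -2 = 8

Claimed value: 8
Correct: The correct gradient is 8.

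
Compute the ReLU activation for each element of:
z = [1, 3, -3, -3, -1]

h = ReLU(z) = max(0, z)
h = [1, 3, 0, 0, 0]

ReLU applied element-wise: max(0,1)=1, max(0,3)=3, max(0,-3)=0, max(0,-3)=0, max(0,-1)=0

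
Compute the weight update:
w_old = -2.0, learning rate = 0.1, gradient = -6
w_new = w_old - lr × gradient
w_new = -1.4

w_new = w - η·∂L/∂w = -2.0 - 0.1×(-6) = -2.0 - (-0.6) = -1.4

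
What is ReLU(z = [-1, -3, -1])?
h = [0, 0, 0]

ReLU applied element-wise: max(0,-1)=0, max(0,-3)=0, max(0,-1)=0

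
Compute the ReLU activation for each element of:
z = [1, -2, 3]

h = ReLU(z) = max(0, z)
h = [1, 0, 3]

ReLU applied element-wise: max(0,1)=1, max(0,-2)=0, max(0,3)=3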